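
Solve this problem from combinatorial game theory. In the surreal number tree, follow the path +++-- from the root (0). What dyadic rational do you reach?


Sign expansion: +++--
Rule: track bounds (lo, hi), initially (-inf, +inf). On '+', the current value becomes lo and we move to the simplest number in (value, hi): value + 1 if hi = +inf, otherwise the midpoint (value + hi)/2. On '-', the current value becomes hi and we move to value - 1 if lo = -inf, otherwise the midpoint (lo + value)/2.
Start at 0.
Step 1: sign = +, move right. Bounds: (0, +inf). Value = 1
Step 2: sign = +, move right. Bounds: (1, +inf). Value = 2
Step 3: sign = +, move right. Bounds: (2, +inf). Value = 3
Step 4: sign = -, move left. Bounds: (2, 3). Value = 5/2
Step 5: sign = -, move left. Bounds: (2, 5/2). Value = 9/4
The surreal number with sign expansion +++-- is 9/4.

9/4


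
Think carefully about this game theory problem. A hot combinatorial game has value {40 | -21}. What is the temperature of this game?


The game is {40 | -21}, a switch {a | b} with numbers a > b.
Cooling {a | b} by t gives {a - t | b + t}, which stops being hot when a - t = b + t, i.e. at t = (a - b)/2. So the temperature of a switch is (a - b)/2.
Temperature = (Left option - Right option) / 2
= (40 - (-21)) / 2
= 61 / 2
= 61/2

61/2


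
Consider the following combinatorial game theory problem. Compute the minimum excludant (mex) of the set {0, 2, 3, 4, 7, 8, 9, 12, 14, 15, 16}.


Set = {0, 2, 3, 4, 7, 8, 9, 12, 14, 15, 16}
0 is in the set.
1 is NOT in the set. This is the mex.
mex = 1

1


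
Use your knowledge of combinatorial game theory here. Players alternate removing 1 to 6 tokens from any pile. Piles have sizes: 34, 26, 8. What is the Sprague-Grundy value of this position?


Subtraction set: {1, 2, 3, 4, 5, 6}
For this subtraction set, G(n) = n mod 7 (period = max + 1 = 7).
Pile 1 (size 34): G(34) = 34 mod 7 = 6
Pile 2 (size 26): G(26) = 26 mod 7 = 5
Pile 3 (size 8): G(8) = 8 mod 7 = 1
Total Grundy value = XOR of all: 6 XOR 5 XOR 1 = 2

2


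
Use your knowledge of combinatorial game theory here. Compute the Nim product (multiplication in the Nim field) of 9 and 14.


Nim multiplication is bilinear over XOR: (u XOR v) * w = (u*w) XOR (v*w).
So we split each operand into its bit components and XOR the pairwise Nim products.
9 = 1 + 8 (as XOR of powers of 2).
14 = 2 + 4 + 8 (as XOR of powers of 2).
Using the standard Nim-product table on single bits:
  2*2 = 3,   2*4 = 8,   2*8 = 12,
  4*4 = 6,   4*8 = 11,  8*8 = 13,
and  1*x = x (identity), k*l = l*k (commutative).
Pairwise Nim products:
  1 * 2 = 2
  1 * 4 = 4
  1 * 8 = 8
  8 * 2 = 12
  8 * 4 = 11
  8 * 8 = 13
XOR them: 2 XOR 4 XOR 8 XOR 12 XOR 11 XOR 13 = 4.
Result: 9 * 14 = 4 (in Nim).

4


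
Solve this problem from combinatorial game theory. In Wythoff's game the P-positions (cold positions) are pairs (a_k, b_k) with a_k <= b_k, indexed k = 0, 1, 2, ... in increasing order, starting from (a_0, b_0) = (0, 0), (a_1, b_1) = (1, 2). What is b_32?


By Wythoff's theorem, a_k = floor(k * phi) and b_k = floor(k * phi^2) = a_k + k, where phi = (1 + sqrt(5))/2 is the golden ratio.
phi = (1 + sqrt(5))/2 = 1.618034
phi^2 = phi + 1 = 2.618034
k = 32
k * phi^2 = 32 * 2.618034 = 83.777088
b_32 = floor(k * phi^2) = 83 (check: a_32 + k = 51 + 32 = 83)

83


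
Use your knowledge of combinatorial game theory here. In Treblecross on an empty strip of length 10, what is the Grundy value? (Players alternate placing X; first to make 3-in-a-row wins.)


Treblecross: place X on empty cells; 3-in-a-row wins.
Playing within two cells of an existing X lets the opponent win at once, so sensible play treats the cells i-2..i+2 around each X as dead. The player left with no safe cell loses, so this is a normal-play take-away game on strips of safe cells.
Placing X at cell i (0-indexed) of a strip of k safe cells leaves independent strips of sizes max(0, i-2) and max(0, k-i-3). Hence G(k) = mex{ G(max(0,i-2)) XOR G(max(0,k-i-3)) : 0 <= i < k }, with G(0) = 0.
G(1): splits (0,0):0^0=0 -> mex({0}) = 1
G(2): splits (0,0):0^0=0 -> mex({0}) = 1
G(3): splits (0,0):0^0=0 -> mex({0}) = 1
G(4): splits (0,1):0^1=1 (0,0):0^0=0 -> mex({0, 1}) = 2
G(5): splits (0,2):0^1=1 (0,1):0^1=1 (0,0):0^0=0 -> mex({0, 1}) = 2
G(6) = mex({1}) = 0
G(7) = mex({0, 1, 2}) = 3
G(8) = mex({0, 1, 2}) = 3
G(9) = mex({0, 2}) = 1
G(10) = mex({0, 2, 3}) = 1
Therefore G(10) = 1.

1


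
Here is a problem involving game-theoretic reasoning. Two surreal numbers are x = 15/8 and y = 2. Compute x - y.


x = 15/8, y = 2
Converting to common denominator: 8
x = 15/8, y = 16/8
x - y = 15/8 - 2 = -1/8

-1/8


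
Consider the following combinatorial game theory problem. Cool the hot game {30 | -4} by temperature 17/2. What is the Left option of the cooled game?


Original game: {30 | -4} (a switch {a | b} with a > b).
Cooling by t (for t below the temperature (a - b)/2 = 17) taxes each move by t: {a | b} cooled by t is {a - t | b + t}.
Cooling amount: t = 17/2
Cooled Left option: 30 - 17/2 = 43/2
Cooled Right option: -4 + 17/2 = 9/2
Cooled game: {43/2 | 9/2}
Left option = 43/2

43/2


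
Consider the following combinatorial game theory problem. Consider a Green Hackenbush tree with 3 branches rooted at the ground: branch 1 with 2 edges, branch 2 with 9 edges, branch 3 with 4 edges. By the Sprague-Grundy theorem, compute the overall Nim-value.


The tree has 3 branches from the ground vertex.
In Green Hackenbush, the Nim-value of a simple path of length k is k.
Branch 1: length 2, Nim-value = 2
Branch 2: length 9, Nim-value = 9
Branch 3: length 4, Nim-value = 4
Total Nim-value = XOR of all branch values:
0 XOR 2 = 2
2 XOR 9 = 11
11 XOR 4 = 15
Nim-value of the tree = 15

15


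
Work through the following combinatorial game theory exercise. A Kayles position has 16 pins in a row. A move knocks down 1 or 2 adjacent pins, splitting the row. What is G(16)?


Kayles: a move removes 1 or 2 adjacent pins from a contiguous row.
Removing pins from a row of k leaves two independent rows (a, b) with a + b = k - 1 (one pin) or a + b = k - 2 (two pins); an end removal gives a = 0.
By Sprague-Grundy, G(k) = mex{ G(a) XOR G(b) } over all these splits. G(0) = 0.
G(1): splits (0,0):0^0=0 -> mex({0}) = 1
G(2): splits (0,1):0^1=1 (0,0):0^0=0 -> mex({0, 1}) = 2
G(3): splits (0,2):0^2=2 (1,1):1^1=0 (0,1):0^1=1 -> mex({0, 1, 2}) = 3
G(4): splits (0,3):0^3=3 (1,2):1^2=3 (0,2):0^2=2 (1,1):1^1=0 -> mex({0, 2, 3}) = 1
G(5): splits (0,4):0^1=1 (1,3):1^3=2 (2,2):2^2=0 (0,3):0^3=3 (1,2):1^2=3 -> mex({0, 1, 2, 3}) = 4
G(6) = mex({0, 1, 2, 4}) = 3
G(7) = mex({0, 1, 3, 4, 5}) = 2
G(8) = mex({0, 2, 3, 5, 6}) = 1
G(9) = mex({0, 1, 2, 3, 6, 7}) = 4
G(10) = mex({0, 1, 3, 4, 5, 7}) = 2
G(11) = mex({0, 1, 2, 3, 4, 5}) = 6
G(12) = mex({0, 1, 2, 3, 5, 6, 7}) = 4
G(13) = mex({0, 2, 3, 4, 6, 7}) = 1
G(14) = mex({0, 1, 4, 5, 6, 7}) = 2
G(15) = mex({0, 1, 2, 3, 4, 5, 6}) = 7
G(16) = mex({0, 2, 3, 5, 6, 7}) = 1
Therefore G(16) = 1.

1


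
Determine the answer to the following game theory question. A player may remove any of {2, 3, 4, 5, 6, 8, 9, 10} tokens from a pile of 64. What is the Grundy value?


The subtraction set is S = {2, 3, 4, 5, 6, 8, 9, 10}.
G(k) = mex{ G(k - s) : s in S, s <= k }. We compute iteratively: G(0) = 0.
G(1) = mex({}) = 0
G(2) = mex({0}) = 1
G(3) = mex({0}) = 1
G(4) = mex({0, 1}) = 2
G(5) = mex({0, 1}) = 2
G(6) = mex({0, 1, 2}) = 3
G(7) = mex({0, 1, 2}) = 3
G(8) = mex({0, 1, 2, 3}) = 4
G(9) = mex({0, 1, 2, 3}) = 4
G(10) = mex({0, 1, 2, 3, 4}) = 5
G(11) = mex({0, 1, 2, 3, 4}) = 5
G(12) = mex({1, 2, 3, 4, 5}) = 0
G(13) = mex({1, 2, 3, 4, 5}) = 0
G(14) = mex({0, 2, 3, 4, 5}) = 1
G(15) = mex({0, 2, 3, 4, 5}) = 1
G(16) = mex({0, 1, 3, 4, 5}) = 2
G(17) = mex({0, 1, 3, 4, 5}) = 2
G(18) = mex({0, 1, 2, 4, 5}) = 3
G(19) = mex({0, 1, 2, 4, 5}) = 3
G(20) = mex({0, 1, 2, 3, 5}) = 4
G(21) = mex({0, 1, 2, 3, 5}) = 4
Observe that G(12)..G(21) = 0, 0, 1, 1, 2, 2, 3, 3, 4, 4 repeats G(0)..G(9) = 0, 0, 1, 1, 2, 2, 3, 3, 4, 4.
For k >= max(S) = 10, G(k) is determined by the previous 10 values G(k-10)..G(k-1); a window of 10 consecutive values has recurred shifted by 12, so by induction G(k + 12) = G(k) for all k >= 0: the sequence is periodic from the start with period 12.
One period: G(0..11) = 0, 0, 1, 1, 2, 2, 3, 3, 4, 4, 5, 5.
64 mod 12 = 4, so G(64) = G(4) = 2.

2


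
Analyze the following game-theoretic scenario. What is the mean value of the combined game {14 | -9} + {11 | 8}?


G1 = {14 | -9}, G2 = {11 | 8}
Each is a switch {a | b} with numbers a > b; its mean value is (a + b)/2, and mean value is additive over game sums: m(G1 + G2) = m(G1) + m(G2).
Mean of G1 = (14 + (-9))/2 = 5/2 = 5/2
Mean of G2 = (11 + (8))/2 = 19/2 = 19/2
Mean of G1 + G2 = 5/2 + 19/2 = 12

12


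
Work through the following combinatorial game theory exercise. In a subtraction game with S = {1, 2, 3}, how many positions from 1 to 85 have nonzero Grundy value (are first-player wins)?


Subtraction set S = {1, 2, 3}, so G(n) = n mod 4.
G(n) = 0 when n is a multiple of 4.
Multiples of 4 in [1, 85]: 21
N-positions (nonzero Grundy) = 85 - 21 = 64

64


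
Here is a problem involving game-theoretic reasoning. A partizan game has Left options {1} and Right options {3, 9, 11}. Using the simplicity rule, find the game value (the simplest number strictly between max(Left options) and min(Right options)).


Left options: {1}, max = 1
Right options: {3, 9, 11}, min = 3
All options are numbers and max(Left) < min(Right), so by the simplicity theorem the value is the simplest (earliest-born) number strictly between 1 and 3.
The only integer strictly between 1 and 3 is 2.
No non-integer in the interval can be simpler: if x is a non-integer in the interval, then floor(x) or ceil(x) also lies in the interval (the interval contains an integer), and both are proper prefixes of x's sign expansion, i.e. born earlier. So the game value is 2.
Game value = 2

2


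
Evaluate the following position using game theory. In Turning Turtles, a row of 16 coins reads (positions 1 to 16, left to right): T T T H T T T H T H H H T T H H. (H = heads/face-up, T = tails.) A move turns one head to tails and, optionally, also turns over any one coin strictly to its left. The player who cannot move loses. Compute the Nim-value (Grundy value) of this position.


Coins: T T T H T T T H T H H H T T H H
Key fact: a single head at position k behaves exactly like a Nim heap of size k (turning it to T and optionally flipping a coin at j < k corresponds to moving the heap from k to j, or to 0), and heads combine as a disjunctive sum (two heads at the same place would cancel, matching j XOR j = 0). So the Nim-value is the XOR of the 1-indexed positions of the heads.
Face-up positions (1-indexed): [4, 8, 10, 11, 12, 15, 16]
XOR 0 with 4: 0 XOR 4 = 4
XOR 4 with 8: 4 XOR 8 = 12
XOR 12 with 10: 12 XOR 10 = 6
XOR 6 with 11: 6 XOR 11 = 13
XOR 13 with 12: 13 XOR 12 = 1
XOR 1 with 15: 1 XOR 15 = 14
XOR 14 with 16: 14 XOR 16 = 30
Nim-value = 30

30


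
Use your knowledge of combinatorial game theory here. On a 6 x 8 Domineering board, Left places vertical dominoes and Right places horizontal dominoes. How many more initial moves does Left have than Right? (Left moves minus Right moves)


Board is 6 x 8 (rows x cols).
Left (vertical) placements: (rows-1) * cols = 5 * 8 = 40
Right (horizontal) placements: rows * (cols-1) = 6 * 7 = 42
Advantage = Left - Right = 40 - 42 = -2

-2


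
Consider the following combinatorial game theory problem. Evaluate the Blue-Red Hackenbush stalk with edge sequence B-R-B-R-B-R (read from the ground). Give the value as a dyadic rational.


Edges (from ground): B-R-B-R-B-R
By Berlekamp's sign-expansion rule, a Blue-Red Hackenbush stalk has the value of the surreal number whose sign sequence is the edge sequence with B -> + and R -> -.
Sign sequence: +-+-+-
Trace the sign expansion in the surreal number tree, starting from 0:
Edge 1: B (sign +) -> bounds (0, +inf), value = 1
Edge 2: R (sign -) -> bounds (0, 1), value = 1/2
Edge 3: B (sign +) -> bounds (1/2, 1), value = 3/4
Edge 4: R (sign -) -> bounds (1/2, 3/4), value = 5/8
Edge 5: B (sign +) -> bounds (5/8, 3/4), value = 11/16
Edge 6: R (sign -) -> bounds (5/8, 11/16), value = 21/32
Game value = 21/32

21/32


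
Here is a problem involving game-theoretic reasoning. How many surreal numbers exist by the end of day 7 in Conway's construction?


Day 0: {|} = 0 is born. Count = 1.
Day n: the number of surreal numbers born by day n is 2^(n+1) - 1.
By day 0: 2^1 - 1 = 1
By day 1: 2^2 - 1 = 3
By day 2: 2^3 - 1 = 7
By day 3: 2^4 - 1 = 15
By day 4: 2^5 - 1 = 31
By day 5: 2^6 - 1 = 63
By day 6: 2^7 - 1 = 127
By day 7: 2^8 - 1 = 255
By day 7: 255 surreal numbers.

255


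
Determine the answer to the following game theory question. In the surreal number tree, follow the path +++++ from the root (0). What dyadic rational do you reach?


Sign expansion: +++++
Rule: track bounds (lo, hi), initially (-inf, +inf). On '+', the current value becomes lo and we move to the simplest number in (value, hi): value + 1 if hi = +inf, otherwise the midpoint (value + hi)/2. On '-', the current value becomes hi and we move to value - 1 if lo = -inf, otherwise the midpoint (lo + value)/2.
Start at 0.
Step 1: sign = +, move right. Bounds: (0, +inf). Value = 1
Step 2: sign = +, move right. Bounds: (1, +inf). Value = 2
Step 3: sign = +, move right. Bounds: (2, +inf). Value = 3
Step 4: sign = +, move right. Bounds: (3, +inf). Value = 4
Step 5: sign = +, move right. Bounds: (4, +inf). Value = 5
The surreal number with sign expansion +++++ is 5.

5


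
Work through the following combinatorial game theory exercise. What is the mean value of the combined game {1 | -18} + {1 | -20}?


G1 = {1 | -18}, G2 = {1 | -20}
Each is a switch {a | b} with numbers a > b; its mean value is (a + b)/2, and mean value is additive over game sums: m(G1 + G2) = m(G1) + m(G2).
Mean of G1 = (1 + (-18))/2 = -17/2 = -17/2
Mean of G2 = (1 + (-20))/2 = -19/2 = -19/2
Mean of G1 + G2 = -17/2 + -19/2 = -18

-18


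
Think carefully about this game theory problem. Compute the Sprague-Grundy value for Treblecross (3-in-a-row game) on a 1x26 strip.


Treblecross: place X on empty cells; 3-in-a-row wins.
Playing within two cells of an existing X lets the opponent win at once, so sensible play treats the cells i-2..i+2 around each X as dead. The player left with no safe cell loses, so this is a normal-play take-away game on strips of safe cells.
Placing X at cell i (0-indexed) of a strip of k safe cells leaves independent strips of sizes max(0, i-2) and max(0, k-i-3). Hence G(k) = mex{ G(max(0,i-2)) XOR G(max(0,k-i-3)) : 0 <= i < k }, with G(0) = 0.
G(1): splits (0,0):0^0=0 -> mex({0}) = 1
G(2): splits (0,0):0^0=0 -> mex({0}) = 1
G(3): splits (0,0):0^0=0 -> mex({0}) = 1
G(4): splits (0,1):0^1=1 (0,0):0^0=0 -> mex({0, 1}) = 2
G(5): splits (0,2):0^1=1 (0,1):0^1=1 (0,0):0^0=0 -> mex({0, 1}) = 2
G(6) = mex({1}) = 0
G(7) = mex({0, 1, 2}) = 3
G(8) = mex({0, 1, 2}) = 3
G(9) = mex({0, 2}) = 1
G(10) = mex({0, 2, 3}) = 1
G(11) = mex({0, 3}) = 1
G(12) = mex({1, 3}) = 0
G(13) = mex({0, 1, 2, 3}) = 4
G(14) = mex({0, 1, 2}) = 3
G(15) = mex({0, 1, 2}) = 3
G(16) = mex({0, 1, 2, 4}) = 3
G(17) = mex({0, 1, 3, 4}) = 2
G(18) = mex({0, 1, 3, 4}) = 2
G(19) = mex({0, 1, 3, 5}) = 2
G(20) = mex({0, 1, 2, 3, 5}) = 4
G(21) = mex({0, 1, 2, 3, 5}) = 4
G(22) = mex({1, 2, 6}) = 0
G(23) = mex({0, 1, 2, 3, 4, 6}) = 5
G(24) = mex({0, 1, 2, 3, 4}) = 5
G(25) = mex({0, 1, 3, 4, 7}) = 2
G(26) = mex({0, 1, 3, 4, 5, 7}) = 2
Therefore G(26) = 2.

2


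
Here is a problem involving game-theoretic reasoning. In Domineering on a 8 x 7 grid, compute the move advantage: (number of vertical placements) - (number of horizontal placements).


Board is 8 x 7 (rows x cols).
Left (vertical) placements: (rows-1) * cols = 7 * 7 = 49
Right (horizontal) placements: rows * (cols-1) = 8 * 6 = 48
Advantage = Left - Right = 49 - 48 = 1

1


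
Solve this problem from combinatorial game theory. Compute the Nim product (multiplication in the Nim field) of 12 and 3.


Nim multiplication is bilinear over XOR: (u XOR v) * w = (u*w) XOR (v*w).
So we split each operand into its bit components and XOR the pairwise Nim products.
12 = 4 + 8 (as XOR of powers of 2).
3 = 1 + 2 (as XOR of powers of 2).
Using the standard Nim-product table on single bits:
  2*2 = 3,   2*4 = 8,   2*8 = 12,
  4*4 = 6,   4*8 = 11,  8*8 = 13,
and  1*x = x (identity), k*l = l*k (commutative).
Pairwise Nim products:
  4 * 1 = 4
  4 * 2 = 8
  8 * 1 = 8
  8 * 2 = 12
XOR them: 4 XOR 8 XOR 8 XOR 12 = 8.
Result: 12 * 3 = 8 (in Nim).

8


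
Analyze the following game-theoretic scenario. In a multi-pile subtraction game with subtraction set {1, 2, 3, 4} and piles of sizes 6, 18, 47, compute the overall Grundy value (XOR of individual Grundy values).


Subtraction set: {1, 2, 3, 4}
For this subtraction set, G(n) = n mod 5 (period = max + 1 = 5).
Pile 1 (size 6): G(6) = 6 mod 5 = 1
Pile 2 (size 18): G(18) = 18 mod 5 = 3
Pile 3 (size 47): G(47) = 47 mod 5 = 2
Total Grundy value = XOR of all: 1 XOR 3 XOR 2 = 0

0


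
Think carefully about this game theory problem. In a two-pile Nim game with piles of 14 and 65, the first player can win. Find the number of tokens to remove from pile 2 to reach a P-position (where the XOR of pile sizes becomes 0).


Piles: 14 and 65
Current XOR: 14 XOR 65 = 79 (non-zero, so this is an N-position).
To make the XOR zero, we need to find a move that balances the piles.
For pile 2 (size 65): target = 65 XOR 79 = 14
We reduce pile 2 from 65 to 14.
Tokens removed: 65 - 14 = 51
Verification: 14 XOR 14 = 0

51


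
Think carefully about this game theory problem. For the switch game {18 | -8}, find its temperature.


The game is {18 | -8}, a switch {a | b} with numbers a > b.
Cooling {a | b} by t gives {a - t | b + t}, which stops being hot when a - t = b + t, i.e. at t = (a - b)/2. So the temperature of a switch is (a - b)/2.
Temperature = (Left option - Right option) / 2
= (18 - (-8)) / 2
= 26 / 2
= 13

13


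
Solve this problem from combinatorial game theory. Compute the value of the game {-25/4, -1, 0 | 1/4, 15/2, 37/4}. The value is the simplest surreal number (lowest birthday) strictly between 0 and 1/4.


Left options: {-25/4, -1, 0}, max = 0
Right options: {1/4, 15/2, 37/4}, min = 1/4
All options are numbers and max(Left) < min(Right), so by the simplicity theorem the value is the simplest (earliest-born) number strictly between 0 and 1/4.
No integer lies strictly between 0 and 1/4, so the value is the dyadic rational m/2^k in the interval with the smallest k (then m odd); search k = 1, 2, ...:
Denominator 2: no odd multiple of 1/2 lies strictly between 0 and 1/4.
Denominator 4: no odd multiple of 1/4 lies strictly between 0 and 1/4.
Denominator 8: 1/8 lies strictly between 0 and 1/4 -- found.
The simplest number in the interval is 1/8.
Game value = 1/8

1/8


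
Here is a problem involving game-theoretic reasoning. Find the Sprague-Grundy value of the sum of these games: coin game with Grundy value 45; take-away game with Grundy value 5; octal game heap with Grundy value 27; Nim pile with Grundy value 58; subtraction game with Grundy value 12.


By the Sprague-Grundy theorem, the Grundy value of a sum of games is the XOR of individual Grundy values.
coin game: Grundy value = 45. Running XOR: 0 XOR 45 = 45
take-away game: Grundy value = 5. Running XOR: 45 XOR 5 = 40
octal game heap: Grundy value = 27. Running XOR: 40 XOR 27 = 51
Nim pile: Grundy value = 58. Running XOR: 51 XOR 58 = 9
subtraction game: Grundy value = 12. Running XOR: 9 XOR 12 = 5
The combined Grundy value is 5.

5


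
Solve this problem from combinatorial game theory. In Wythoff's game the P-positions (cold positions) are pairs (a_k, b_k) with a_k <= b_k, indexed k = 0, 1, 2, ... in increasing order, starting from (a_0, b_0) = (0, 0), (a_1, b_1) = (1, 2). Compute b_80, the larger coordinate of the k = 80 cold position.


By Wythoff's theorem, a_k = floor(k * phi) and b_k = floor(k * phi^2) = a_k + k, where phi = (1 + sqrt(5))/2 is the golden ratio.
phi = (1 + sqrt(5))/2 = 1.618034
phi^2 = phi + 1 = 2.618034
k = 80
k * phi^2 = 80 * 2.618034 = 209.442719
b_80 = floor(k * phi^2) = 209 (check: a_80 + k = 129 + 80 = 209)

209


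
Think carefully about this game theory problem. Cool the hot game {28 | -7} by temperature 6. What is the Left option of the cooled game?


Original game: {28 | -7} (a switch {a | b} with a > b).
Cooling by t (for t below the temperature (a - b)/2 = 35/2) taxes each move by t: {a | b} cooled by t is {a - t | b + t}.
Cooling amount: t = 6
Cooled Left option: 28 - 6 = 22
Cooled Right option: -7 + 6 = -1
Cooled game: {22 | -1}
Left option = 22

22


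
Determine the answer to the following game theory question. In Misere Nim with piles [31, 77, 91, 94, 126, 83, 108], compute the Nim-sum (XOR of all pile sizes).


We need the XOR (exclusive or) of all pile sizes.
After XOR-ing pile 1 (size 31): 0 XOR 31 = 31
After XOR-ing pile 2 (size 77): 31 XOR 77 = 82
After XOR-ing pile 3 (size 91): 82 XOR 91 = 9
After XOR-ing pile 4 (size 94): 9 XOR 94 = 87
After XOR-ing pile 5 (size 126): 87 XOR 126 = 41
After XOR-ing pile 6 (size 83): 41 XOR 83 = 122
After XOR-ing pile 7 (size 108): 122 XOR 108 = 22
The Nim-value of this position is 22.

22


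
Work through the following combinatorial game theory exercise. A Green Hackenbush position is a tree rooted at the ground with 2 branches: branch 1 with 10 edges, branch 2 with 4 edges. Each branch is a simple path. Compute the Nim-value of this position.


The tree has 2 branches from the ground vertex.
In Green Hackenbush, the Nim-value of a simple path of length k is k.
Branch 1: length 10, Nim-value = 10
Branch 2: length 4, Nim-value = 4
Total Nim-value = XOR of all branch values:
0 XOR 10 = 10
10 XOR 4 = 14
Nim-value of the tree = 14

14


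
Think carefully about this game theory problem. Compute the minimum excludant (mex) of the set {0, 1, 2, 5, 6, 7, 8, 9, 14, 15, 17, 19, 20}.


Set = {0, 1, 2, 5, 6, 7, 8, 9, 14, 15, 17, 19, 20}
0 is in the set.
1 is in the set.
2 is in the set.
3 is NOT in the set. This is the mex.
mex = 3

3


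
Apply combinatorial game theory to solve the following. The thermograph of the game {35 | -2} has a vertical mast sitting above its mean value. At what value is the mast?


Game = {35 | -2}, a switch {a | b} with numbers a > b.
Its thermograph has left wall a - t and right wall b + t, which meet at t = (a - b)/2, where both equal (a + b)/2. So the mast (mean value) is at (a + b)/2.
Mean = (35 + (-2))/2 = 33/2 = 33/2

33/2


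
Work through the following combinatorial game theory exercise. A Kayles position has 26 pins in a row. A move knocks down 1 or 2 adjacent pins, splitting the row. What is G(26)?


Kayles: a move removes 1 or 2 adjacent pins from a contiguous row.
Removing pins from a row of k leaves two independent rows (a, b) with a + b = k - 1 (one pin) or a + b = k - 2 (two pins); an end removal gives a = 0.
By Sprague-Grundy, G(k) = mex{ G(a) XOR G(b) } over all these splits. G(0) = 0.
G(1): splits (0,0):0^0=0 -> mex({0}) = 1
G(2): splits (0,1):0^1=1 (0,0):0^0=0 -> mex({0, 1}) = 2
G(3): splits (0,2):0^2=2 (1,1):1^1=0 (0,1):0^1=1 -> mex({0, 1, 2}) = 3
G(4): splits (0,3):0^3=3 (1,2):1^2=3 (0,2):0^2=2 (1,1):1^1=0 -> mex({0, 2, 3}) = 1
G(5): splits (0,4):0^1=1 (1,3):1^3=2 (2,2):2^2=0 (0,3):0^3=3 (1,2):1^2=3 -> mex({0, 1, 2, 3}) = 4
G(6) = mex({0, 1, 2, 4}) = 3
G(7) = mex({0, 1, 3, 4, 5}) = 2
G(8) = mex({0, 2, 3, 5, 6}) = 1
G(9) = mex({0, 1, 2, 3, 6, 7}) = 4
G(10) = mex({0, 1, 3, 4, 5, 7}) = 2
G(11) = mex({0, 1, 2, 3, 4, 5}) = 6
G(12) = mex({0, 1, 2, 3, 5, 6, 7}) = 4
G(13) = mex({0, 2, 3, 4, 6, 7}) = 1
G(14) = mex({0, 1, 4, 5, 6, 7}) = 2
G(15) = mex({0, 1, 2, 3, 4, 5, 6}) = 7
G(16) = mex({0, 2, 3, 5, 6, 7}) = 1
G(17) = mex({0, 1, 2, 3, 5, 6, 7}) = 4
G(18) = mex({0, 1, 2, 4, 5, 6}) = 3
G(19) = mex({0, 1, 3, 4, 5, 7}) = 2
G(20) = mex({0, 2, 3, 4, 5, 6, 7}) = 1
G(21) = mex({0, 1, 2, 3, 5, 6, 7}) = 4
G(22) = mex({0, 1, 2, 3, 4, 5, 7}) = 6
G(23) = mex({0, 1, 2, 3, 4, 5, 6}) = 7
G(24) = mex({0, 1, 2, 3, 5, 6, 7}) = 4
G(25) = mex({0, 2, 3, 4, 6, 7}) = 1
G(26) = mex({0, 1, 3, 4, 5, 6, 7}) = 2
Therefore G(26) = 2.

2


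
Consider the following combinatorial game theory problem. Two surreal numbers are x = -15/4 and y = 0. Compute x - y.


x = -15/4, y = 0
Converting to common denominator: 4
x = -15/4, y = 0/4
x - y = -15/4 - 0 = -15/4

-15/4


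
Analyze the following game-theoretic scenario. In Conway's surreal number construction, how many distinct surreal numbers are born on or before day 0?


Day 0: {|} = 0 is born. Count = 1.
Day n: the number of surreal numbers born by day n is 2^(n+1) - 1.
By day 0: 2^1 - 1 = 1
By day 0: 1 surreal numbers.

1


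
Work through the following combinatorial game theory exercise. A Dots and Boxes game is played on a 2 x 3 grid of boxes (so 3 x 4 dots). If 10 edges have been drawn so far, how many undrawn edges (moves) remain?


Grid: 2 x 3 boxes, i.e. 3 rows and 4 columns of dots.
Horizontal edges: (rows + 1) * cols = 3 * 3 = 9
Vertical edges: rows * (cols + 1) = 2 * 4 = 8
Total edges: 9 + 8 = 17
Edges drawn: 10
Remaining: 17 - 10 = 7

7


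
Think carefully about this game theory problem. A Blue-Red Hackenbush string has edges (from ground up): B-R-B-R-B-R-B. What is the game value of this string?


Edges (from ground): B-R-B-R-B-R-B
By Berlekamp's sign-expansion rule, a Blue-Red Hackenbush stalk has the value of the surreal number whose sign sequence is the edge sequence with B -> + and R -> -.
Sign sequence: +-+-+-+
Trace the sign expansion in the surreal number tree, starting from 0:
Edge 1: B (sign +) -> bounds (0, +inf), value = 1
Edge 2: R (sign -) -> bounds (0, 1), value = 1/2
Edge 3: B (sign +) -> bounds (1/2, 1), value = 3/4
Edge 4: R (sign -) -> bounds (1/2, 3/4), value = 5/8
Edge 5: B (sign +) -> bounds (5/8, 3/4), value = 11/16
Edge 6: R (sign -) -> bounds (5/8, 11/16), value = 21/32
Edge 7: B (sign +) -> bounds (21/32, 11/16), value = 43/64
Game value = 43/64

43/64


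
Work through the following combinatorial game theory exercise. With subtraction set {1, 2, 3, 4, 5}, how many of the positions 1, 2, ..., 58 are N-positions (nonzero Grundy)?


Subtraction set S = {1, 2, 3, 4, 5}, so G(n) = n mod 6.
G(n) = 0 when n is a multiple of 6.
Multiples of 6 in [1, 58]: 9
N-positions (nonzero Grundy) = 58 - 9 = 49

49


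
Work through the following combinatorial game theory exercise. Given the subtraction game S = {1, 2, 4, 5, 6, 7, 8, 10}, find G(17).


The subtraction set is S = {1, 2, 4, 5, 6, 7, 8, 10}.
G(k) = mex{ G(k - s) : s in S, s <= k }. We compute iteratively: G(0) = 0.
G(1) = mex({0}) = 1
G(2) = mex({0, 1}) = 2
G(3) = mex({1, 2}) = 0
G(4) = mex({0, 2}) = 1
G(5) = mex({0, 1}) = 2
G(6) = mex({0, 1, 2}) = 3
G(7) = mex({0, 1, 2, 3}) = 4
G(8) = mex({0, 1, 2, 3, 4}) = 5
G(9) = mex({0, 1, 2, 4, 5}) = 3
G(10) = mex({0, 1, 2, 3, 5}) = 4
G(11) = mex({0, 1, 2, 3, 4}) = 5
G(12) = mex({1, 2, 3, 4, 5}) = 0
G(13) = mex({0, 2, 3, 4, 5}) = 1
G(14) = mex({0, 1, 3, 4, 5}) = 2
G(15) = mex({1, 2, 3, 4, 5}) = 0
G(16) = mex({0, 2, 3, 4, 5}) = 1
G(17) = mex({0, 1, 3, 4, 5}) = 2
Therefore G(17) = 2.

2


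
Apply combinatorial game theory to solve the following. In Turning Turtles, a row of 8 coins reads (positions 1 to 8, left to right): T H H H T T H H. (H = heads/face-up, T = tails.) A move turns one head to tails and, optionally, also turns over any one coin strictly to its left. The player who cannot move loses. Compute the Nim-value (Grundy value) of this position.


Coins: T H H H T T H H
Key fact: a single head at position k behaves exactly like a Nim heap of size k (turning it to T and optionally flipping a coin at j < k corresponds to moving the heap from k to j, or to 0), and heads combine as a disjunctive sum (two heads at the same place would cancel, matching j XOR j = 0). So the Nim-value is the XOR of the 1-indexed positions of the heads.
Face-up positions (1-indexed): [2, 3, 4, 7, 8]
XOR 0 with 2: 0 XOR 2 = 2
XOR 2 with 3: 2 XOR 3 = 1
XOR 1 with 4: 1 XOR 4 = 5
XOR 5 with 7: 5 XOR 7 = 2
XOR 2 with 8: 2 XOR 8 = 10
Nim-value = 10

10


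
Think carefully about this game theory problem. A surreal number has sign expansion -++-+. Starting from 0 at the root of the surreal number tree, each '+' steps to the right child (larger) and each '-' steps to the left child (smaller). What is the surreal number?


Sign expansion: -++-+
Rule: track bounds (lo, hi), initially (-inf, +inf). On '+', the current value becomes lo and we move to the simplest number in (value, hi): value + 1 if hi = +inf, otherwise the midpoint (value + hi)/2. On '-', the current value becomes hi and we move to value - 1 if lo = -inf, otherwise the midpoint (lo + value)/2.
Start at 0.
Step 1: sign = -, move left. Bounds: (-inf, 0). Value = -1
Step 2: sign = +, move right. Bounds: (-1, 0). Value = -1/2
Step 3: sign = +, move right. Bounds: (-1/2, 0). Value = -1/4
Step 4: sign = -, move left. Bounds: (-1/2, -1/4). Value = -3/8
Step 5: sign = +, move right. Bounds: (-3/8, -1/4). Value = -5/16
The surreal number with sign expansion -++-+ is -5/16.

-5/16


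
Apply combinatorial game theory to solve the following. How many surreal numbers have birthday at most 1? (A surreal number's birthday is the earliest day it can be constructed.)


Day 0: {|} = 0 is born. Count = 1.
Day n: the number of surreal numbers born by day n is 2^(n+1) - 1.
By day 0: 2^1 - 1 = 1
By day 1: 2^2 - 1 = 3
By day 1: 3 surreal numbers.

3


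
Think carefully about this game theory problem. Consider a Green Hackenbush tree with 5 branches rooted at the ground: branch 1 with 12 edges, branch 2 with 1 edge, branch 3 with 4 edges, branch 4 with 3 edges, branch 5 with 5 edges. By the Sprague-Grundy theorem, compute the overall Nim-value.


The tree has 5 branches from the ground vertex.
In Green Hackenbush, the Nim-value of a simple path of length k is k.
Branch 1: length 12, Nim-value = 12
Branch 2: length 1, Nim-value = 1
Branch 3: length 4, Nim-value = 4
Branch 4: length 3, Nim-value = 3
Branch 5: length 5, Nim-value = 5
Total Nim-value = XOR of all branch values:
0 XOR 12 = 12
12 XOR 1 = 13
13 XOR 4 = 9
9 XOR 3 = 10
10 XOR 5 = 15
Nim-value of the tree = 15

15


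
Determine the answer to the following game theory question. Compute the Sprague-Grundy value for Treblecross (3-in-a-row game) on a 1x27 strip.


Treblecross: place X on empty cells; 3-in-a-row wins.
Playing within two cells of an existing X lets the opponent win at once, so sensible play treats the cells i-2..i+2 around each X as dead. The player left with no safe cell loses, so this is a normal-play take-away game on strips of safe cells.
Placing X at cell i (0-indexed) of a strip of k safe cells leaves independent strips of sizes max(0, i-2) and max(0, k-i-3). Hence G(k) = mex{ G(max(0,i-2)) XOR G(max(0,k-i-3)) : 0 <= i < k }, with G(0) = 0.
G(1): splits (0,0):0^0=0 -> mex({0}) = 1
G(2): splits (0,0):0^0=0 -> mex({0}) = 1
G(3): splits (0,0):0^0=0 -> mex({0}) = 1
G(4): splits (0,1):0^1=1 (0,0):0^0=0 -> mex({0, 1}) = 2
G(5): splits (0,2):0^1=1 (0,1):0^1=1 (0,0):0^0=0 -> mex({0, 1}) = 2
G(6) = mex({1}) = 0
G(7) = mex({0, 1, 2}) = 3
G(8) = mex({0, 1, 2}) = 3
G(9) = mex({0, 2}) = 1
G(10) = mex({0, 2, 3}) = 1
G(11) = mex({0, 3}) = 1
G(12) = mex({1, 3}) = 0
G(13) = mex({0, 1, 2, 3}) = 4
G(14) = mex({0, 1, 2}) = 3
G(15) = mex({0, 1, 2}) = 3
G(16) = mex({0, 1, 2, 4}) = 3
G(17) = mex({0, 1, 3, 4}) = 2
G(18) = mex({0, 1, 3, 4}) = 2
G(19) = mex({0, 1, 3, 5}) = 2
G(20) = mex({0, 1, 2, 3, 5}) = 4
G(21) = mex({0, 1, 2, 3, 5}) = 4
G(22) = mex({1, 2, 6}) = 0
G(23) = mex({0, 1, 2, 3, 4, 6}) = 5
G(24) = mex({0, 1, 2, 3, 4}) = 5
G(25) = mex({0, 1, 3, 4, 7}) = 2
G(26) = mex({0, 1, 3, 4, 5, 7}) = 2
G(27) = mex({0, 1, 3, 5}) = 2
Therefore G(27) = 2.

2


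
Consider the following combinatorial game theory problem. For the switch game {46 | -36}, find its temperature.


The game is {46 | -36}, a switch {a | b} with numbers a > b.
Cooling {a | b} by t gives {a - t | b + t}, which stops being hot when a - t = b + t, i.e. at t = (a - b)/2. So the temperature of a switch is (a - b)/2.
Temperature = (Left option - Right option) / 2
= (46 - (-36)) / 2
= 82 / 2
= 41

41


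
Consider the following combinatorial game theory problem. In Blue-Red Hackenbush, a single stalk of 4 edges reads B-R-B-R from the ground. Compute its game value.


Edges (from ground): B-R-B-R
By Berlekamp's sign-expansion rule, a Blue-Red Hackenbush stalk has the value of the surreal number whose sign sequence is the edge sequence with B -> + and R -> -.
Sign sequence: +-+-
Trace the sign expansion in the surreal number tree, starting from 0:
Edge 1: B (sign +) -> bounds (0, +inf), value = 1
Edge 2: R (sign -) -> bounds (0, 1), value = 1/2
Edge 3: B (sign +) -> bounds (1/2, 1), value = 3/4
Edge 4: R (sign -) -> bounds (1/2, 3/4), value = 5/8
Game value = 5/8

5/8


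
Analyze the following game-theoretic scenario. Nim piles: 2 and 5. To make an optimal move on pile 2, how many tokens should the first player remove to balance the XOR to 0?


Piles: 2 and 5
Current XOR: 2 XOR 5 = 7 (non-zero, so this is an N-position).
To make the XOR zero, we need to find a move that balances the piles.
For pile 2 (size 5): target = 5 XOR 7 = 2
We reduce pile 2 from 5 to 2.
Tokens removed: 5 - 2 = 3
Verification: 2 XOR 2 = 0

3


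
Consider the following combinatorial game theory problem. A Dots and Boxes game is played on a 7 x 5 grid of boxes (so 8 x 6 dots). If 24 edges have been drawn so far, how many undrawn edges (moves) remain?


Grid: 7 x 5 boxes, i.e. 8 rows and 6 columns of dots.
Horizontal edges: (rows + 1) * cols = 8 * 5 = 40
Vertical edges: rows * (cols + 1) = 7 * 6 = 42
Total edges: 40 + 42 = 82
Edges drawn: 24
Remaining: 82 - 24 = 58

58


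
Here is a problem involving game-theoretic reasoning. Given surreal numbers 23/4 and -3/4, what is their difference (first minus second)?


x = 23/4, y = -3/4
Converting to common denominator: 4
x = 23/4, y = -3/4
x - y = 23/4 - -3/4 = 13/2

13/2


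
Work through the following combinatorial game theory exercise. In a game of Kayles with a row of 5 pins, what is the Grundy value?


Kayles: a move removes 1 or 2 adjacent pins from a contiguous row.
Removing pins from a row of k leaves two independent rows (a, b) with a + b = k - 1 (one pin) or a + b = k - 2 (two pins); an end removal gives a = 0.
By Sprague-Grundy, G(k) = mex{ G(a) XOR G(b) } over all these splits. G(0) = 0.
G(1): splits (0,0):0^0=0 -> mex({0}) = 1
G(2): splits (0,1):0^1=1 (0,0):0^0=0 -> mex({0, 1}) = 2
G(3): splits (0,2):0^2=2 (1,1):1^1=0 (0,1):0^1=1 -> mex({0, 1, 2}) = 3
G(4): splits (0,3):0^3=3 (1,2):1^2=3 (0,2):0^2=2 (1,1):1^1=0 -> mex({0, 2, 3}) = 1
G(5): splits (0,4):0^1=1 (1,3):1^3=2 (2,2):2^2=0 (0,3):0^3=3 (1,2):1^2=3 -> mex({0, 1, 2, 3}) = 4
Therefore G(5) = 4.

4


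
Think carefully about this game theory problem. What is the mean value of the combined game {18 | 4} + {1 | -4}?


G1 = {18 | 4}, G2 = {1 | -4}
Each is a switch {a | b} with numbers a > b; its mean value is (a + b)/2, and mean value is additive over game sums: m(G1 + G2) = m(G1) + m(G2).
Mean of G1 = (18 + (4))/2 = 22/2 = 11
Mean of G2 = (1 + (-4))/2 = -3/2 = -3/2
Mean of G1 + G2 = 11 + -3/2 = 19/2

19/2


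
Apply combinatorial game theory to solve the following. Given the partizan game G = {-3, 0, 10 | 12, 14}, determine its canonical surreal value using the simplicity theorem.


Left options: {-3, 0, 10}, max = 10
Right options: {12, 14}, min = 12
All options are numbers and max(Left) < min(Right), so by the simplicity theorem the value is the simplest (earliest-born) number strictly between 10 and 12.
The only integer strictly between 10 and 12 is 11.
No non-integer in the interval can be simpler: if x is a non-integer in the interval, then floor(x) or ceil(x) also lies in the interval (the interval contains an integer), and both are proper prefixes of x's sign expansion, i.e. born earlier. So the game value is 11.
Game value = 11

11


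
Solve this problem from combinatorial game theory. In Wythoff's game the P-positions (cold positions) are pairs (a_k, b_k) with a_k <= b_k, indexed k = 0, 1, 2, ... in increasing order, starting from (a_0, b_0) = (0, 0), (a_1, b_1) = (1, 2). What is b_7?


By Wythoff's theorem, a_k = floor(k * phi) and b_k = floor(k * phi^2) = a_k + k, where phi = (1 + sqrt(5))/2 is the golden ratio.
phi = (1 + sqrt(5))/2 = 1.618034
phi^2 = phi + 1 = 2.618034
k = 7
k * phi^2 = 7 * 2.618034 = 18.326238
b_7 = floor(k * phi^2) = 18 (check: a_7 + k = 11 + 7 = 18)

18


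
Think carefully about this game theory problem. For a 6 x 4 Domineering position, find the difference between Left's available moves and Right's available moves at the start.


Board is 6 x 4 (rows x cols).
Left (vertical) placements: (rows-1) * cols = 5 * 4 = 20
Right (horizontal) placements: rows * (cols-1) = 6 * 3 = 18
Advantage = Left - Right = 20 - 18 = 2

2


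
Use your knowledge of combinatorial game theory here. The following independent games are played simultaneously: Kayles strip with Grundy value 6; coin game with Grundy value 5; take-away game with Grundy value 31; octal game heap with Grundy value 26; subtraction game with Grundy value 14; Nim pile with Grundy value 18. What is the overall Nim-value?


By the Sprague-Grundy theorem, the Grundy value of a sum of games is the XOR of individual Grundy values.
Kayles strip: Grundy value = 6. Running XOR: 0 XOR 6 = 6
coin game: Grundy value = 5. Running XOR: 6 XOR 5 = 3
take-away game: Grundy value = 31. Running XOR: 3 XOR 31 = 28
octal game heap: Grundy value = 26. Running XOR: 28 XOR 26 = 6
subtraction game: Grundy value = 14. Running XOR: 6 XOR 14 = 8
Nim pile: Grundy value = 18. Running XOR: 8 XOR 18 = 26
The combined Grundy value is 26.

26


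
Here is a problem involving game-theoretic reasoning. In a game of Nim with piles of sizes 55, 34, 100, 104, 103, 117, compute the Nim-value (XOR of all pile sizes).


We need the XOR (exclusive or) of all pile sizes.
After XOR-ing pile 1 (size 55): 0 XOR 55 = 55
After XOR-ing pile 2 (size 34): 55 XOR 34 = 21
After XOR-ing pile 3 (size 100): 21 XOR 100 = 113
After XOR-ing pile 4 (size 104): 113 XOR 104 = 25
After XOR-ing pile 5 (size 103): 25 XOR 103 = 126
After XOR-ing pile 6 (size 117): 126 XOR 117 = 11
The Nim-value of this position is 11.

11


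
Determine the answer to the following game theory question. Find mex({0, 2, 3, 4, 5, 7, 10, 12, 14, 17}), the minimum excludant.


Set = {0, 2, 3, 4, 5, 7, 10, 12, 14, 17}
0 is in the set.
1 is NOT in the set. This is the mex.
mex = 1

1


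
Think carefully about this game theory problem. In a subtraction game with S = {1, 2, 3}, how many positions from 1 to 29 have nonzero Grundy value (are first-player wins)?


Subtraction set S = {1, 2, 3}, so G(n) = n mod 4.
G(n) = 0 when n is a multiple of 4.
Multiples of 4 in [1, 29]: 7
N-positions (nonzero Grundy) = 29 - 7 = 22

22


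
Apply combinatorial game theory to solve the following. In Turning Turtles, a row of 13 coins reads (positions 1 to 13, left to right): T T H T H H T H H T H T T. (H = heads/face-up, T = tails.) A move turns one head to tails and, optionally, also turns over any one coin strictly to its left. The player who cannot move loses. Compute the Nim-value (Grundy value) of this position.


Coins: T T H T H H T H H T H T T
Key fact: a single head at position k behaves exactly like a Nim heap of size k (turning it to T and optionally flipping a coin at j < k corresponds to moving the heap from k to j, or to 0), and heads combine as a disjunctive sum (two heads at the same place would cancel, matching j XOR j = 0). So the Nim-value is the XOR of the 1-indexed positions of the heads.
Face-up positions (1-indexed): [3, 5, 6, 8, 9, 11]
XOR 0 with 3: 0 XOR 3 = 3
XOR 3 with 5: 3 XOR 5 = 6
XOR 6 with 6: 6 XOR 6 = 0
XOR 0 with 8: 0 XOR 8 = 8
XOR 8 with 9: 8 XOR 9 = 1
XOR 1 with 11: 1 XOR 11 = 10
Nim-value = 10

10


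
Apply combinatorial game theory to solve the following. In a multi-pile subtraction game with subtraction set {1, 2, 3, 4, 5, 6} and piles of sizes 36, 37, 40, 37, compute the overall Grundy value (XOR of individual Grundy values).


Subtraction set: {1, 2, 3, 4, 5, 6}
For this subtraction set, G(n) = n mod 7 (period = max + 1 = 7).
Pile 1 (size 36): G(36) = 36 mod 7 = 1
Pile 2 (size 37): G(37) = 37 mod 7 = 2
Pile 3 (size 40): G(40) = 40 mod 7 = 5
Pile 4 (size 37): G(37) = 37 mod 7 = 2
Total Grundy value = XOR of all: 1 XOR 2 XOR 5 XOR 2 = 4

4
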